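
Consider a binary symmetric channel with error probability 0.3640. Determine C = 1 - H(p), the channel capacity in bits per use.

For BSC with error probability p:
C = 1 - H(p) where H(p) is binary entropy
H(0.3640) = -0.3640 × log₂(0.3640) - 0.6360 × log₂(0.6360)
H(p) = 0.9460
C = 1 - 0.9460 = 0.0540 bits/use


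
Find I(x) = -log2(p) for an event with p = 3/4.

Information content I(x) = -log₂(p(x))
I = -log₂(3/4) = -log₂(0.7500)
I = 0.4150 bits


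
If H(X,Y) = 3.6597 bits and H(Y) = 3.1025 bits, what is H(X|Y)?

Chain rule: H(X,Y) = H(X|Y) + H(Y)
H(X|Y) = H(X,Y) - H(Y) = 3.6597 - 3.1025 = 0.5572 bits


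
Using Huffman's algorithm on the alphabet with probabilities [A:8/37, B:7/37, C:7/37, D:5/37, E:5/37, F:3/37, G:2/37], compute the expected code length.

Huffman tree construction:
Combine smallest probabilities repeatedly
Resulting codes:
  A: 01 (length 2)
  B: 111 (length 3)
  C: 00 (length 2)
  D: 100 (length 3)
  E: 101 (length 3)
  F: 1101 (length 4)
  G: 1100 (length 4)
Average length = Σ p(s) × length(s) = 2.7297 bits


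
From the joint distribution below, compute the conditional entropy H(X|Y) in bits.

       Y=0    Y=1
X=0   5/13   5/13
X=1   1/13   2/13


H(X|Y) = Σ_y p(y) H(X|Y=y)
  p(Y=0) = 6/13, H(X|Y=0) = 0.6500
  p(Y=1) = 7/13, H(X|Y=1) = 0.8631
H(X|Y) = 0.4615×0.6500 + 0.5385×0.8631 = 0.7648 bits


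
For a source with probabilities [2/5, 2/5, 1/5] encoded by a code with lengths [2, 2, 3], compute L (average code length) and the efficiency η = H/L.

Average length L = Σ p_i × l_i = 2.2000 bits
Entropy H = 1.5219 bits
Efficiency η = H/L × 100% = 69.18%


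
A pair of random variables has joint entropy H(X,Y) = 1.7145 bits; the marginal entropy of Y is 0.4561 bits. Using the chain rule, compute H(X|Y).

Chain rule: H(X,Y) = H(X|Y) + H(Y)
H(X|Y) = H(X,Y) - H(Y) = 1.7145 - 0.4561 = 1.2584 bits


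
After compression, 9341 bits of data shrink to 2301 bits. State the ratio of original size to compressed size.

Compression ratio = Original / Compressed
= 9341 / 2301 = 4.06:1


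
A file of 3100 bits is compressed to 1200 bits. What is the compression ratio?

Compression ratio = Original / Compressed
= 3100 / 1200 = 2.58:1


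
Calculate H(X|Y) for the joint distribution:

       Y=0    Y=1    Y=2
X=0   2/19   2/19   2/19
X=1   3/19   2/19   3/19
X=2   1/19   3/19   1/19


H(X|Y) = Σ_y p(y) H(X|Y=y)
  p(Y=0) = 6/19, H(X|Y=0) = 1.4591
  p(Y=1) = 7/19, H(X|Y=1) = 1.5567
  p(Y=2) = 6/19, H(X|Y=2) = 1.4591
H(X|Y) = 0.3158×1.4591 + 0.3684×1.5567 + 0.3158×1.4591 = 1.4951 bits


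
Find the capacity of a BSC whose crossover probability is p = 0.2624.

For BSC with error probability p:
C = 1 - H(p) where H(p) is binary entropy
H(0.2624) = -0.2624 × log₂(0.2624) - 0.7376 × log₂(0.7376)
H(p) = 0.8303
C = 1 - 0.8303 = 0.1697 bits/use


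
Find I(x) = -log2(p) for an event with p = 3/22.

Information content I(x) = -log₂(p(x))
I = -log₂(3/22) = -log₂(0.1364)
I = 2.8745 bits


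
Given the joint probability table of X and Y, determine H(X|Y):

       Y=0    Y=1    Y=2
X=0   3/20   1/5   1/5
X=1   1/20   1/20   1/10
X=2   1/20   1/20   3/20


H(X|Y) = Σ_y p(y) H(X|Y=y)
  p(Y=0) = 1/4, H(X|Y=0) = 1.3710
  p(Y=1) = 3/10, H(X|Y=1) = 1.2516
  p(Y=2) = 9/20, H(X|Y=2) = 1.5305
H(X|Y) = 0.2500×1.3710 + 0.3000×1.2516 + 0.4500×1.5305 = 1.4069 bits


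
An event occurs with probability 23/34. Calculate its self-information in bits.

Information content I(x) = -log₂(p(x))
I = -log₂(23/34) = -log₂(0.6765)
I = 0.5639 bits


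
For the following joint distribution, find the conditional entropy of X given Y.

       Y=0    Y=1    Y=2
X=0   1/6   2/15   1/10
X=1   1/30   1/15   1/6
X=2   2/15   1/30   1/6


H(X|Y) = Σ_y p(y) H(X|Y=y)
  p(Y=0) = 1/3, H(X|Y=0) = 1.3610
  p(Y=1) = 7/30, H(X|Y=1) = 1.3788
  p(Y=2) = 13/30, H(X|Y=2) = 1.5486
H(X|Y) = 0.3333×1.3610 + 0.2333×1.3788 + 0.4333×1.5486 = 1.4464 bits


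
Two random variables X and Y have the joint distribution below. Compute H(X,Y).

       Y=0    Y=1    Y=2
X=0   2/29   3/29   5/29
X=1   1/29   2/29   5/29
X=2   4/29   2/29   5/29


H(X,Y) = -Σ p(x,y) log₂ p(x,y)
  p(0,0)=2/29: -0.0690 × log₂(0.0690) = 0.2661
  p(0,1)=3/29: -0.1034 × log₂(0.1034) = 0.3386
  p(0,2)=5/29: -0.1724 × log₂(0.1724) = 0.4373
  p(1,0)=1/29: -0.0345 × log₂(0.0345) = 0.1675
  p(1,1)=2/29: -0.0690 × log₂(0.0690) = 0.2661
  p(1,2)=5/29: -0.1724 × log₂(0.1724) = 0.4373
  p(2,0)=4/29: -0.1379 × log₂(0.1379) = 0.3942
  p(2,1)=2/29: -0.0690 × log₂(0.0690) = 0.2661
  p(2,2)=5/29: -0.1724 × log₂(0.1724) = 0.4373
H(X,Y) = 3.0103 bits


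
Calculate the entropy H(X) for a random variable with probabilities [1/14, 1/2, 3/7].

H(X) = -Σ p(x) log₂ p(x)
  -1/14 × log₂(1/14) = 0.2720
  -1/2 × log₂(1/2) = 0.5000
  -3/7 × log₂(3/7) = 0.5239
H(X) = 1.2958 bits


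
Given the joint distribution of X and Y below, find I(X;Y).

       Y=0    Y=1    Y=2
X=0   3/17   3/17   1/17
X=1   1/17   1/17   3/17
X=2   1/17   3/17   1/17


H(X) = 1.5657, H(Y) = 1.5657, H(X,Y) = 2.9687
I(X;Y) = H(X) + H(Y) - H(X,Y) = 0.1626 bits


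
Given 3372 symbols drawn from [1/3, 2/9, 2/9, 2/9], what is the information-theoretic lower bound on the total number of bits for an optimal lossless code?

Entropy H = 1.9749 bits/symbol
Minimum bits = H × n = 1.9749 × 3372
= 6659.49 bits


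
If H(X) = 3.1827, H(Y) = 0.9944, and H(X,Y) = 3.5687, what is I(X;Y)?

I(X;Y) = H(X) + H(Y) - H(X,Y)
I(X;Y) = 3.1827 + 0.9944 - 3.5687 = 0.6084 bits


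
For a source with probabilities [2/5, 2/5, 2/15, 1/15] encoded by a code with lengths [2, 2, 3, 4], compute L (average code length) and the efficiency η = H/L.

Average length L = Σ p_i × l_i = 2.2667 bits
Entropy H = 1.7056 bits
Efficiency η = H/L × 100% = 75.25%


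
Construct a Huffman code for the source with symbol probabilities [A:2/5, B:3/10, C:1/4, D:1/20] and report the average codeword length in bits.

Huffman tree construction:
Combine smallest probabilities repeatedly
Resulting codes:
  A: 0 (length 1)
  B: 10 (length 2)
  C: 111 (length 3)
  D: 110 (length 3)
Average length = Σ p(s) × length(s) = 1.9000 bits


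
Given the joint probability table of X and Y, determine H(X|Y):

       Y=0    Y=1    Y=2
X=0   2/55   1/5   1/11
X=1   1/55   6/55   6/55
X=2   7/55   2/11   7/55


H(X|Y) = Σ_y p(y) H(X|Y=y)
  p(Y=0) = 2/11, H(X|Y=0) = 1.1568
  p(Y=1) = 27/55, H(X|Y=1) = 1.5407
  p(Y=2) = 18/55, H(X|Y=2) = 1.5715
H(X|Y) = 0.1818×1.1568 + 0.4909×1.5407 + 0.3273×1.5715 = 1.4810 bits


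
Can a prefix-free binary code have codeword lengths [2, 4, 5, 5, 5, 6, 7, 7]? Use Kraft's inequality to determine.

Kraft inequality: Σ 2^(-l_i) ≤ 1 for prefix-free code
Calculating: 2^(-2) + 2^(-4) + 2^(-5) + 2^(-5) + 2^(-5) + 2^(-6) + 2^(-7) + 2^(-7)
= 0.25 + 0.0625 + 0.03125 + 0.03125 + 0.03125 + 0.015625 + 0.0078125 + 0.0078125
= 0.4375
Since 0.4375 ≤ 1, prefix-free code exists


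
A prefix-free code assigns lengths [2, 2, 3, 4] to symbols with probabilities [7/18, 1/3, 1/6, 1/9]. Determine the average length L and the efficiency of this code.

Average length L = Σ p_i × l_i = 2.3889 bits
Entropy H = 1.8413 bits
Efficiency η = H/L × 100% = 77.08%


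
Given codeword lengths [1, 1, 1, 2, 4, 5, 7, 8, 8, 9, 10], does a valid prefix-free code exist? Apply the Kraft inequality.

Kraft inequality: Σ 2^(-l_i) ≤ 1 for prefix-free code
Calculating: 2^(-1) + 2^(-1) + 2^(-1) + 2^(-2) + 2^(-4) + 2^(-5) + 2^(-7) + 2^(-8) + 2^(-8) + 2^(-9) + 2^(-10)
= 0.5 + 0.5 + 0.5 + 0.25 + 0.0625 + 0.03125 + 0.0078125 + 0.00390625 + 0.00390625 + 0.001953125 + 0.0009765625
= 1.8623
Since 1.8623 > 1, prefix-free code does not exist


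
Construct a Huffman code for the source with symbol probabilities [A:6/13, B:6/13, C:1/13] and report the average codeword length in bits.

Huffman tree construction:
Combine smallest probabilities repeatedly
Resulting codes:
  A: 11 (length 2)
  B: 0 (length 1)
  C: 10 (length 2)
Average length = Σ p(s) × length(s) = 1.5385 bits


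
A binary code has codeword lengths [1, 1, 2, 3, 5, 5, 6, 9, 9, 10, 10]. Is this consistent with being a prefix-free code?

Kraft inequality: Σ 2^(-l_i) ≤ 1 for prefix-free code
Calculating: 2^(-1) + 2^(-1) + 2^(-2) + 2^(-3) + 2^(-5) + 2^(-5) + 2^(-6) + 2^(-9) + 2^(-9) + 2^(-10) + 2^(-10)
= 0.5 + 0.5 + 0.25 + 0.125 + 0.03125 + 0.03125 + 0.015625 + 0.001953125 + 0.001953125 + 0.0009765625 + 0.0009765625
= 1.4590
Since 1.4590 > 1, prefix-free code does not exist


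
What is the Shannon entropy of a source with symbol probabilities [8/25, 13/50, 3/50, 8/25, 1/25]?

H(X) = -Σ p(x) log₂ p(x)
  -8/25 × log₂(8/25) = 0.5260
  -13/50 × log₂(13/50) = 0.5053
  -3/50 × log₂(3/50) = 0.2435
  -8/25 × log₂(8/25) = 0.5260
  -1/25 × log₂(1/25) = 0.1858
H(X) = 1.9866 bits


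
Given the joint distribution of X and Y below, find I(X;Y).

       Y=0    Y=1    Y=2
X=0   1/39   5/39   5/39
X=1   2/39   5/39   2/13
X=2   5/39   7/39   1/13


H(X) = 1.5735, H(Y) = 1.5216, H(X,Y) = 3.0199
I(X;Y) = H(X) + H(Y) - H(X,Y) = 0.0752 bits


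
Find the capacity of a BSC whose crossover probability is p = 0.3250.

For BSC with error probability p:
C = 1 - H(p) where H(p) is binary entropy
H(0.3250) = -0.3250 × log₂(0.3250) - 0.6750 × log₂(0.6750)
H(p) = 0.9097
C = 1 - 0.9097 = 0.0903 bits/use


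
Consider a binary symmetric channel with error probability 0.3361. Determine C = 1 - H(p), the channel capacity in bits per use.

For BSC with error probability p:
C = 1 - H(p) where H(p) is binary entropy
H(0.3361) = -0.3361 × log₂(0.3361) - 0.6639 × log₂(0.6639)
H(p) = 0.9210
C = 1 - 0.9210 = 0.0790 bits/use


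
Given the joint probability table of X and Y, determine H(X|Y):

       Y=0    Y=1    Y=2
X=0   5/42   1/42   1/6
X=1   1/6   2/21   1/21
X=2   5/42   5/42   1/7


H(X|Y) = Σ_y p(y) H(X|Y=y)
  p(Y=0) = 17/42, H(X|Y=0) = 1.5657
  p(Y=1) = 5/21, H(X|Y=1) = 1.3610
  p(Y=2) = 5/14, H(X|Y=2) = 1.4295
H(X|Y) = 0.4048×1.5657 + 0.2381×1.3610 + 0.3571×1.4295 = 1.4683 bits


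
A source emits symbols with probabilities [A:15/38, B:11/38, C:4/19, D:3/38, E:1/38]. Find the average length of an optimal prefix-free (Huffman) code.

Huffman tree construction:
Combine smallest probabilities repeatedly
Resulting codes:
  A: 0 (length 1)
  B: 10 (length 2)
  C: 111 (length 3)
  D: 1101 (length 4)
  E: 1100 (length 4)
Average length = Σ p(s) × length(s) = 2.0263 bits


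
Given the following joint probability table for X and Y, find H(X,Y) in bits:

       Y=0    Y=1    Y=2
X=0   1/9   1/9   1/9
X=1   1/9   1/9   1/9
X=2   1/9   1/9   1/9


H(X,Y) = -Σ p(x,y) log₂ p(x,y)
  p(0,0)=1/9: -0.1111 × log₂(0.1111) = 0.3522
  p(0,1)=1/9: -0.1111 × log₂(0.1111) = 0.3522
  p(0,2)=1/9: -0.1111 × log₂(0.1111) = 0.3522
  p(1,0)=1/9: -0.1111 × log₂(0.1111) = 0.3522
  p(1,1)=1/9: -0.1111 × log₂(0.1111) = 0.3522
  p(1,2)=1/9: -0.1111 × log₂(0.1111) = 0.3522
  p(2,0)=1/9: -0.1111 × log₂(0.1111) = 0.3522
  p(2,1)=1/9: -0.1111 × log₂(0.1111) = 0.3522
  p(2,2)=1/9: -0.1111 × log₂(0.1111) = 0.3522
H(X,Y) = 3.1699 bits


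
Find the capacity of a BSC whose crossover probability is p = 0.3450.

For BSC with error probability p:
C = 1 - H(p) where H(p) is binary entropy
H(0.3450) = -0.3450 × log₂(0.3450) - 0.6550 × log₂(0.6550)
H(p) = 0.9295
C = 1 - 0.9295 = 0.0705 bits/use


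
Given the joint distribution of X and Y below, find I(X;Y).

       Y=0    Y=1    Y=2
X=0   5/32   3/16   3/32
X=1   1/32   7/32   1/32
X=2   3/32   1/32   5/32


H(X) = 1.5512, H(Y) = 1.5512, H(X,Y) = 2.8784
I(X;Y) = H(X) + H(Y) - H(X,Y) = 0.2240 bits


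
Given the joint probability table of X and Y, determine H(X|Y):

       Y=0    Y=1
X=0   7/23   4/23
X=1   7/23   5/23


H(X|Y) = Σ_y p(y) H(X|Y=y)
  p(Y=0) = 14/23, H(X|Y=0) = 1.0000
  p(Y=1) = 9/23, H(X|Y=1) = 0.9911
H(X|Y) = 0.6087×1.0000 + 0.3913×0.9911 = 0.9965 bits


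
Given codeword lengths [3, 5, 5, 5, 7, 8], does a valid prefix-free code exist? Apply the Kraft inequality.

Kraft inequality: Σ 2^(-l_i) ≤ 1 for prefix-free code
Calculating: 2^(-3) + 2^(-5) + 2^(-5) + 2^(-5) + 2^(-7) + 2^(-8)
= 0.125 + 0.03125 + 0.03125 + 0.03125 + 0.0078125 + 0.00390625
= 0.2305
Since 0.2305 ≤ 1, prefix-free code exists


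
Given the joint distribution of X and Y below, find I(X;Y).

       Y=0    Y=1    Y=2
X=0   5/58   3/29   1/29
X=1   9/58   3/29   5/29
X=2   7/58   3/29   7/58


H(X) = 1.5366, H(Y) = 1.5820, H(X,Y) = 3.0788
I(X;Y) = H(X) + H(Y) - H(X,Y) = 0.0397 bits


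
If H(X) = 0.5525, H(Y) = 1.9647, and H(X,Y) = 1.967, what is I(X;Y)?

I(X;Y) = H(X) + H(Y) - H(X,Y)
I(X;Y) = 0.5525 + 1.9647 - 1.967 = 0.5502 bits


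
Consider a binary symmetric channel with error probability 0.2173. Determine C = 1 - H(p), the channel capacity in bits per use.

For BSC with error probability p:
C = 1 - H(p) where H(p) is binary entropy
H(0.2173) = -0.2173 × log₂(0.2173) - 0.7827 × log₂(0.7827)
H(p) = 0.7552
C = 1 - 0.7552 = 0.2448 bits/use


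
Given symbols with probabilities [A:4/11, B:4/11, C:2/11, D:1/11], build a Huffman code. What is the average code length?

Huffman tree construction:
Combine smallest probabilities repeatedly
Resulting codes:
  A: 11 (length 2)
  B: 0 (length 1)
  C: 101 (length 3)
  D: 100 (length 3)
Average length = Σ p(s) × length(s) = 1.9091 bits


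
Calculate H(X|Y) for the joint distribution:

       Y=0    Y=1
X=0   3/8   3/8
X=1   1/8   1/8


H(X|Y) = Σ_y p(y) H(X|Y=y)
  p(Y=0) = 1/2, H(X|Y=0) = 0.8113
  p(Y=1) = 1/2, H(X|Y=1) = 0.8113
H(X|Y) = 0.5000×0.8113 + 0.5000×0.8113 = 0.8113 bits


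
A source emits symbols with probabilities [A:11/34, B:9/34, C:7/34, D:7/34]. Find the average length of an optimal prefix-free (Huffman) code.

Huffman tree construction:
Combine smallest probabilities repeatedly
Resulting codes:
  A: 11 (length 2)
  B: 10 (length 2)
  C: 00 (length 2)
  D: 01 (length 2)
Average length = Σ p(s) × length(s) = 2.0000 bits


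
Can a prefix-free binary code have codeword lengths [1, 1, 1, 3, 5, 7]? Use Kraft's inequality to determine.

Kraft inequality: Σ 2^(-l_i) ≤ 1 for prefix-free code
Calculating: 2^(-1) + 2^(-1) + 2^(-1) + 2^(-3) + 2^(-5) + 2^(-7)
= 0.5 + 0.5 + 0.5 + 0.125 + 0.03125 + 0.0078125
= 1.6641
Since 1.6641 > 1, prefix-free code does not exist


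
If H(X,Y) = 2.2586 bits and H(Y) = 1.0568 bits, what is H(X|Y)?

Chain rule: H(X,Y) = H(X|Y) + H(Y)
H(X|Y) = H(X,Y) - H(Y) = 2.2586 - 1.0568 = 1.2018 bits


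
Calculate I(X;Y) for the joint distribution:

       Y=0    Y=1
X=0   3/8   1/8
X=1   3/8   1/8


H(X) = 1.0000, H(Y) = 0.8113, H(X,Y) = 1.8113
I(X;Y) = H(X) + H(Y) - H(X,Y) = 0.0000 bits


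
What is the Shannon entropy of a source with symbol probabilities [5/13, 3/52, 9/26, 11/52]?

H(X) = -Σ p(x) log₂ p(x)
  -5/13 × log₂(5/13) = 0.5302
  -3/52 × log₂(3/52) = 0.2374
  -9/26 × log₂(9/26) = 0.5298
  -11/52 × log₂(11/52) = 0.4741
H(X) = 1.7715 bits


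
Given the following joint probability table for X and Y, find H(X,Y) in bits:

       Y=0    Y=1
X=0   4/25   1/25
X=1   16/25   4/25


H(X,Y) = -Σ p(x,y) log₂ p(x,y)
  p(0,0)=4/25: -0.1600 × log₂(0.1600) = 0.4230
  p(0,1)=1/25: -0.0400 × log₂(0.0400) = 0.1858
  p(1,0)=16/25: -0.6400 × log₂(0.6400) = 0.4121
  p(1,1)=4/25: -0.1600 × log₂(0.1600) = 0.4230
H(X,Y) = 1.4439 bits


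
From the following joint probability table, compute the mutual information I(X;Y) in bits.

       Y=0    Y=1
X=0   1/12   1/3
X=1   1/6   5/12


H(X) = 0.9799, H(Y) = 0.8113, H(X,Y) = 1.7842
I(X;Y) = H(X) + H(Y) - H(X,Y) = 0.0070 bits


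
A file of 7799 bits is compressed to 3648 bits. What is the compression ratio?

Compression ratio = Original / Compressed
= 7799 / 3648 = 2.14:1


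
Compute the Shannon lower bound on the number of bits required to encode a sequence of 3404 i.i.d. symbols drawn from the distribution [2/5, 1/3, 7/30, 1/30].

Entropy H = 1.7105 bits/symbol
Minimum bits = H × n = 1.7105 × 3404
= 5822.70 bits


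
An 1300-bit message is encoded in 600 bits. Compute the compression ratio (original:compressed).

Compression ratio = Original / Compressed
= 1300 / 600 = 2.17:1


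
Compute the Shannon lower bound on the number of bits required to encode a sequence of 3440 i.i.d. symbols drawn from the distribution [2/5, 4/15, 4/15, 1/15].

Entropy H = 1.8062 bits/symbol
Minimum bits = H × n = 1.8062 × 3440
= 6213.46 bits


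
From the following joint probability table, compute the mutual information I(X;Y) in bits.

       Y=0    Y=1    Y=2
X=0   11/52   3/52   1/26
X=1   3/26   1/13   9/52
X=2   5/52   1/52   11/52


H(X) = 1.5813, H(Y) = 1.4655, H(X,Y) = 2.8829
I(X;Y) = H(X) + H(Y) - H(X,Y) = 0.1639 bits


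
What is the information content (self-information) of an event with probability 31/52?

Information content I(x) = -log₂(p(x))
I = -log₂(31/52) = -log₂(0.5962)
I = 0.7462 bits


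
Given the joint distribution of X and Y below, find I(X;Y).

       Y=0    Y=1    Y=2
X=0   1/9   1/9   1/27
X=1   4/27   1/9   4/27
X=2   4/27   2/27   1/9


H(X) = 1.5610, H(Y) = 1.5677, H(X,Y) = 3.0875
I(X;Y) = H(X) + H(Y) - H(X,Y) = 0.0412 bits


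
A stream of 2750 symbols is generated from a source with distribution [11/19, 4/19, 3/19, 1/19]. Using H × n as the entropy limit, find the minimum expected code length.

Entropy H = 1.5738 bits/symbol
Minimum bits = H × n = 1.5738 × 2750
= 4327.92 bits


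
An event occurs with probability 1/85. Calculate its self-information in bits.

Information content I(x) = -log₂(p(x))
I = -log₂(1/85) = -log₂(0.0118)
I = 6.4094 bits


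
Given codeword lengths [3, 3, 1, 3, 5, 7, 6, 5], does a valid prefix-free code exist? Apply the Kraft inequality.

Kraft inequality: Σ 2^(-l_i) ≤ 1 for prefix-free code
Calculating: 2^(-3) + 2^(-3) + 2^(-1) + 2^(-3) + 2^(-5) + 2^(-7) + 2^(-6) + 2^(-5)
= 0.125 + 0.125 + 0.5 + 0.125 + 0.03125 + 0.0078125 + 0.015625 + 0.03125
= 0.9609
Since 0.9609 ≤ 1, prefix-free code exists


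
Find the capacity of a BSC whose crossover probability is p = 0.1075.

For BSC with error probability p:
C = 1 - H(p) where H(p) is binary entropy
H(0.1075) = -0.1075 × log₂(0.1075) - 0.8925 × log₂(0.8925)
H(p) = 0.4923
C = 1 - 0.4923 = 0.5077 bits/use


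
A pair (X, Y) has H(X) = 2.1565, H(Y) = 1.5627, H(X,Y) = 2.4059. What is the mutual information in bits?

I(X;Y) = H(X) + H(Y) - H(X,Y)
I(X;Y) = 2.1565 + 1.5627 - 2.4059 = 1.3133 bits


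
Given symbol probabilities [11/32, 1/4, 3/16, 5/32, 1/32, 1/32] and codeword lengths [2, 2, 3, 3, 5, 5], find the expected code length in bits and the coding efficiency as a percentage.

Average length L = Σ p_i × l_i = 2.5312 bits
Entropy H = 2.2133 bits
Efficiency η = H/L × 100% = 87.44%


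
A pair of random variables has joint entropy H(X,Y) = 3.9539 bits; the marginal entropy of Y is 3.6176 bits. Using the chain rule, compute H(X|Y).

Chain rule: H(X,Y) = H(X|Y) + H(Y)
H(X|Y) = H(X,Y) - H(Y) = 3.9539 - 3.6176 = 0.3363 bits


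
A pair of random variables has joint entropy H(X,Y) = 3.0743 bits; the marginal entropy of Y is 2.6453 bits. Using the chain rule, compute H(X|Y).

Chain rule: H(X,Y) = H(X|Y) + H(Y)
H(X|Y) = H(X,Y) - H(Y) = 3.0743 - 2.6453 = 0.429 bits


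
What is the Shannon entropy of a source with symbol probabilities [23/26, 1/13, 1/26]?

H(X) = -Σ p(x) log₂ p(x)
  -23/26 × log₂(23/26) = 0.1565
  -1/13 × log₂(1/13) = 0.2846
  -1/26 × log₂(1/26) = 0.1808
H(X) = 0.6219 bits


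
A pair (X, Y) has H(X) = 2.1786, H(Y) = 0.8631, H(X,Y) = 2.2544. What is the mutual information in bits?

I(X;Y) = H(X) + H(Y) - H(X,Y)
I(X;Y) = 2.1786 + 0.8631 - 2.2544 = 0.7873 bits


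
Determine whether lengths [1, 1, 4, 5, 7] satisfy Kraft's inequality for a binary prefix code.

Kraft inequality: Σ 2^(-l_i) ≤ 1 for prefix-free code
Calculating: 2^(-1) + 2^(-1) + 2^(-4) + 2^(-5) + 2^(-7)
= 0.5 + 0.5 + 0.0625 + 0.03125 + 0.0078125
= 1.1016
Since 1.1016 > 1, prefix-free code does not exist


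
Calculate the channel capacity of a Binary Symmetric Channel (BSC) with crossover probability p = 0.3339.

For BSC with error probability p:
C = 1 - H(p) where H(p) is binary entropy
H(0.3339) = -0.3339 × log₂(0.3339) - 0.6661 × log₂(0.6661)
H(p) = 0.9189
C = 1 - 0.9189 = 0.0811 bits/use


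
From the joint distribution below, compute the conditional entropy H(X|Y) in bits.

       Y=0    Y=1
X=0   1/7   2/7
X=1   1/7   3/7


H(X|Y) = Σ_y p(y) H(X|Y=y)
  p(Y=0) = 2/7, H(X|Y=0) = 1.0000
  p(Y=1) = 5/7, H(X|Y=1) = 0.9710
H(X|Y) = 0.2857×1.0000 + 0.7143×0.9710 = 0.9793 bits


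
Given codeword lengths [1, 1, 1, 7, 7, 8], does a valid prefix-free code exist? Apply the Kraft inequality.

Kraft inequality: Σ 2^(-l_i) ≤ 1 for prefix-free code
Calculating: 2^(-1) + 2^(-1) + 2^(-1) + 2^(-7) + 2^(-7) + 2^(-8)
= 0.5 + 0.5 + 0.5 + 0.0078125 + 0.0078125 + 0.00390625
= 1.5195
Since 1.5195 > 1, prefix-free code does not exist


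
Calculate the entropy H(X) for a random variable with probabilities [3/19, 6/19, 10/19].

H(X) = -Σ p(x) log₂ p(x)
  -3/19 × log₂(3/19) = 0.4205
  -6/19 × log₂(6/19) = 0.5251
  -10/19 × log₂(10/19) = 0.4874
H(X) = 1.4330 bits


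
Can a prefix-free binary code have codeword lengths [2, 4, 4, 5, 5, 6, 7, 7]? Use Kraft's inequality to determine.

Kraft inequality: Σ 2^(-l_i) ≤ 1 for prefix-free code
Calculating: 2^(-2) + 2^(-4) + 2^(-4) + 2^(-5) + 2^(-5) + 2^(-6) + 2^(-7) + 2^(-7)
= 0.25 + 0.0625 + 0.0625 + 0.03125 + 0.03125 + 0.015625 + 0.0078125 + 0.0078125
= 0.4688
Since 0.4688 ≤ 1, prefix-free code exists


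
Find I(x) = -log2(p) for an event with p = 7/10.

Information content I(x) = -log₂(p(x))
I = -log₂(7/10) = -log₂(0.7000)
I = 0.5146 bits


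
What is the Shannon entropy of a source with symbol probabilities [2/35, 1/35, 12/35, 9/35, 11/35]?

H(X) = -Σ p(x) log₂ p(x)
  -2/35 × log₂(2/35) = 0.2360
  -1/35 × log₂(1/35) = 0.1466
  -12/35 × log₂(12/35) = 0.5295
  -9/35 × log₂(9/35) = 0.5038
  -11/35 × log₂(11/35) = 0.5248
H(X) = 1.9406 bits


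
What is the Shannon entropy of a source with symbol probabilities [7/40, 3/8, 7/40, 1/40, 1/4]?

H(X) = -Σ p(x) log₂ p(x)
  -7/40 × log₂(7/40) = 0.4401
  -3/8 × log₂(3/8) = 0.5306
  -7/40 × log₂(7/40) = 0.4401
  -1/40 × log₂(1/40) = 0.1330
  -1/4 × log₂(1/4) = 0.5000
H(X) = 2.0438 bits


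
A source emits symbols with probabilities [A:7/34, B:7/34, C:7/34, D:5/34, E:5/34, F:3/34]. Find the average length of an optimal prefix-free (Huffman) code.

Huffman tree construction:
Combine smallest probabilities repeatedly
Resulting codes:
  A: 111 (length 3)
  B: 00 (length 2)
  C: 01 (length 2)
  D: 101 (length 3)
  E: 110 (length 3)
  F: 100 (length 3)
Average length = Σ p(s) × length(s) = 2.5882 bits


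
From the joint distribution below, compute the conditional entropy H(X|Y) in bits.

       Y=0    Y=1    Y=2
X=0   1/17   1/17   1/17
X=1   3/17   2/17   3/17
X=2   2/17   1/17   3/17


H(X|Y) = Σ_y p(y) H(X|Y=y)
  p(Y=0) = 6/17, H(X|Y=0) = 1.4591
  p(Y=1) = 4/17, H(X|Y=1) = 1.5000
  p(Y=2) = 7/17, H(X|Y=2) = 1.4488
H(X|Y) = 0.3529×1.4591 + 0.2353×1.5000 + 0.4118×1.4488 = 1.4645 bits


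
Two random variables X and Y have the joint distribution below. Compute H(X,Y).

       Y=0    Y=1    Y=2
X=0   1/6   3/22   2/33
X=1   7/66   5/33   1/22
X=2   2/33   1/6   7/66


H(X,Y) = -Σ p(x,y) log₂ p(x,y)
  p(0,0)=1/6: -0.1667 × log₂(0.1667) = 0.4308
  p(0,1)=3/22: -0.1364 × log₂(0.1364) = 0.3920
  p(0,2)=2/33: -0.0606 × log₂(0.0606) = 0.2451
  p(1,0)=7/66: -0.1061 × log₂(0.1061) = 0.3433
  p(1,1)=5/33: -0.1515 × log₂(0.1515) = 0.4125
  p(1,2)=1/22: -0.0455 × log₂(0.0455) = 0.2027
  p(2,0)=2/33: -0.0606 × log₂(0.0606) = 0.2451
  p(2,1)=1/6: -0.1667 × log₂(0.1667) = 0.4308
  p(2,2)=7/66: -0.1061 × log₂(0.1061) = 0.3433
H(X,Y) = 3.0457 bits


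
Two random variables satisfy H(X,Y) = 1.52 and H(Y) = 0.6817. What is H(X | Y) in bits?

Chain rule: H(X,Y) = H(X|Y) + H(Y)
H(X|Y) = H(X,Y) - H(Y) = 1.52 - 0.6817 = 0.8383 bits


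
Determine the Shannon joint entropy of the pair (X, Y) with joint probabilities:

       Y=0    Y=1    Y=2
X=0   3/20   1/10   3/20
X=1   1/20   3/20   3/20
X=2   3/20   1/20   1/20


H(X,Y) = -Σ p(x,y) log₂ p(x,y)
  p(0,0)=3/20: -0.1500 × log₂(0.1500) = 0.4105
  p(0,1)=1/10: -0.1000 × log₂(0.1000) = 0.3322
  p(0,2)=3/20: -0.1500 × log₂(0.1500) = 0.4105
  p(1,0)=1/20: -0.0500 × log₂(0.0500) = 0.2161
  p(1,1)=3/20: -0.1500 × log₂(0.1500) = 0.4105
  p(1,2)=3/20: -0.1500 × log₂(0.1500) = 0.4105
  p(2,0)=3/20: -0.1500 × log₂(0.1500) = 0.4105
  p(2,1)=1/20: -0.0500 × log₂(0.0500) = 0.2161
  p(2,2)=1/20: -0.0500 × log₂(0.0500) = 0.2161
H(X,Y) = 3.0332 bits


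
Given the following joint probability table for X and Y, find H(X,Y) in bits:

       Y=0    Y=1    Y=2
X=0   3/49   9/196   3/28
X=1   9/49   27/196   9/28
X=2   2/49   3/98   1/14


H(X,Y) = -Σ p(x,y) log₂ p(x,y)
  p(0,0)=3/49: -0.0612 × log₂(0.0612) = 0.2467
  p(0,1)=9/196: -0.0459 × log₂(0.0459) = 0.2041
  p(0,2)=3/28: -0.1071 × log₂(0.1071) = 0.3453
  p(1,0)=9/49: -0.1837 × log₂(0.1837) = 0.4490
  p(1,1)=27/196: -0.1378 × log₂(0.1378) = 0.3940
  p(1,2)=9/28: -0.3214 × log₂(0.3214) = 0.5263
  p(2,0)=2/49: -0.0408 × log₂(0.0408) = 0.1884
  p(2,1)=3/98: -0.0306 × log₂(0.0306) = 0.1540
  p(2,2)=1/14: -0.0714 × log₂(0.0714) = 0.2720
H(X,Y) = 2.7797 bits


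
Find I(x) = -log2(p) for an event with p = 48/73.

Information content I(x) = -log₂(p(x))
I = -log₂(48/73) = -log₂(0.6575)
I = 0.6049 bits


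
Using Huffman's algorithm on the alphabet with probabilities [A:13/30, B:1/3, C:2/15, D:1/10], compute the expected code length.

Huffman tree construction:
Combine smallest probabilities repeatedly
Resulting codes:
  A: 0 (length 1)
  B: 11 (length 2)
  C: 101 (length 3)
  D: 100 (length 3)
Average length = Σ p(s) × length(s) = 1.8000 bits


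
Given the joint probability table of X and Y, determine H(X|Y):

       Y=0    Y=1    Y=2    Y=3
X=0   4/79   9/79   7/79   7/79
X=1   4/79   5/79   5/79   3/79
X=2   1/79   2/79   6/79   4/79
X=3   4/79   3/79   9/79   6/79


H(X|Y) = Σ_y p(y) H(X|Y=y)
  p(Y=0) = 13/79, H(X|Y=0) = 1.8543
  p(Y=1) = 19/79, H(X|Y=1) = 1.7798
  p(Y=2) = 27/79, H(X|Y=2) = 1.9660
  p(Y=3) = 20/79, H(X|Y=3) = 1.9261
H(X|Y) = 0.1646×1.8543 + 0.2405×1.7798 + 0.3418×1.9660 + 0.2532×1.9261 = 1.8927 bits


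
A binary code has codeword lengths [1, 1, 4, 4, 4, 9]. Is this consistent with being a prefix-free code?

Kraft inequality: Σ 2^(-l_i) ≤ 1 for prefix-free code
Calculating: 2^(-1) + 2^(-1) + 2^(-4) + 2^(-4) + 2^(-4) + 2^(-9)
= 0.5 + 0.5 + 0.0625 + 0.0625 + 0.0625 + 0.001953125
= 1.1895
Since 1.1895 > 1, prefix-free code does not exist


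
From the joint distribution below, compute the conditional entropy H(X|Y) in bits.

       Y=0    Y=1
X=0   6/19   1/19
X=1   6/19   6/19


H(X|Y) = Σ_y p(y) H(X|Y=y)
  p(Y=0) = 12/19, H(X|Y=0) = 1.0000
  p(Y=1) = 7/19, H(X|Y=1) = 0.5917
H(X|Y) = 0.6316×1.0000 + 0.3684×0.5917 = 0.8496 bits


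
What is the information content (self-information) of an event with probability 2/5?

Information content I(x) = -log₂(p(x))
I = -log₂(2/5) = -log₂(0.4000)
I = 1.3219 bits


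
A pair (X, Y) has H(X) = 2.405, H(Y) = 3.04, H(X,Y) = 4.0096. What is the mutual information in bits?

I(X;Y) = H(X) + H(Y) - H(X,Y)
I(X;Y) = 2.405 + 3.04 - 4.0096 = 1.4354 bits


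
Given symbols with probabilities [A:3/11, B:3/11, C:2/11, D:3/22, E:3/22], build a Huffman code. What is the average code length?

Huffman tree construction:
Combine smallest probabilities repeatedly
Resulting codes:
  A: 01 (length 2)
  B: 10 (length 2)
  C: 00 (length 2)
  D: 110 (length 3)
  E: 111 (length 3)
Average length = Σ p(s) × length(s) = 2.2727 bits


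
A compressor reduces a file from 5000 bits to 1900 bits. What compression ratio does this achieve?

Compression ratio = Original / Compressed
= 5000 / 1900 = 2.63:1


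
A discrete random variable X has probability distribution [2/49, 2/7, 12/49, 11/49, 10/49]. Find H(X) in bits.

H(X) = -Σ p(x) log₂ p(x)
  -2/49 × log₂(2/49) = 0.1884
  -2/7 × log₂(2/7) = 0.5164
  -12/49 × log₂(12/49) = 0.4971
  -11/49 × log₂(11/49) = 0.4838
  -10/49 × log₂(10/49) = 0.4679
H(X) = 2.1536 bits


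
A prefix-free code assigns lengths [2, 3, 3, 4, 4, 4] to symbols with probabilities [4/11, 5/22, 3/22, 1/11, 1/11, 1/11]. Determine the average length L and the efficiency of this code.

Average length L = Σ p_i × l_i = 2.9091 bits
Entropy H = 2.3520 bits
Efficiency η = H/L × 100% = 80.85%


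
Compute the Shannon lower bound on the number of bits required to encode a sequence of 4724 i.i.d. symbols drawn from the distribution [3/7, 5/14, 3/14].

Entropy H = 1.5306 bits/symbol
Minimum bits = H × n = 1.5306 × 4724
= 7230.64 bits


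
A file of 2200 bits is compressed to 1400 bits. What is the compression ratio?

Compression ratio = Original / Compressed
= 2200 / 1400 = 1.57:1


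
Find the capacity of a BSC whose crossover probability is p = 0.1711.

For BSC with error probability p:
C = 1 - H(p) where H(p) is binary entropy
H(0.1711) = -0.1711 × log₂(0.1711) - 0.8289 × log₂(0.8289)
H(p) = 0.6602
C = 1 - 0.6602 = 0.3398 bits/use


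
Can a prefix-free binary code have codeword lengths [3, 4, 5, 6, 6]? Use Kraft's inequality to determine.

Kraft inequality: Σ 2^(-l_i) ≤ 1 for prefix-free code
Calculating: 2^(-3) + 2^(-4) + 2^(-5) + 2^(-6) + 2^(-6)
= 0.125 + 0.0625 + 0.03125 + 0.015625 + 0.015625
= 0.2500
Since 0.2500 ≤ 1, prefix-free code exists


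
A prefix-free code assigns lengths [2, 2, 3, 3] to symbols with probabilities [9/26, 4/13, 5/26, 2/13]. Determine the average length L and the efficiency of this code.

Average length L = Σ p_i × l_i = 2.3462 bits
Entropy H = 1.9259 bits
Efficiency η = H/L × 100% = 82.09%


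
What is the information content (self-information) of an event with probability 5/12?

Information content I(x) = -log₂(p(x))
I = -log₂(5/12) = -log₂(0.4167)
I = 1.2630 bits


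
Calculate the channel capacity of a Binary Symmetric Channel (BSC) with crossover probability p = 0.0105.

For BSC with error probability p:
C = 1 - H(p) where H(p) is binary entropy
H(0.0105) = -0.0105 × log₂(0.0105) - 0.9895 × log₂(0.9895)
H(p) = 0.0841
C = 1 - 0.0841 = 0.9159 bits/use


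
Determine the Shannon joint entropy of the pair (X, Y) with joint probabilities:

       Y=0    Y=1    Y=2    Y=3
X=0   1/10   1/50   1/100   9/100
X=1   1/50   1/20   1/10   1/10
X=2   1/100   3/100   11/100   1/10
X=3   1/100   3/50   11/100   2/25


H(X,Y) = -Σ p(x,y) log₂ p(x,y)
  p(0,0)=1/10: -0.1000 × log₂(0.1000) = 0.3322
  p(0,1)=1/50: -0.0200 × log₂(0.0200) = 0.1129
  p(0,2)=1/100: -0.0100 × log₂(0.0100) = 0.0664
  p(0,3)=9/100: -0.0900 × log₂(0.0900) = 0.3127
  p(1,0)=1/50: -0.0200 × log₂(0.0200) = 0.1129
  p(1,1)=1/20: -0.0500 × log₂(0.0500) = 0.2161
  p(1,2)=1/10: -0.1000 × log₂(0.1000) = 0.3322
  p(1,3)=1/10: -0.1000 × log₂(0.1000) = 0.3322
  p(2,0)=1/100: -0.0100 × log₂(0.0100) = 0.0664
  p(2,1)=3/100: -0.0300 × log₂(0.0300) = 0.1518
  p(2,2)=11/100: -0.1100 × log₂(0.1100) = 0.3503
  p(2,3)=1/10: -0.1000 × log₂(0.1000) = 0.3322
  p(3,0)=1/100: -0.0100 × log₂(0.0100) = 0.0664
  p(3,1)=3/50: -0.0600 × log₂(0.0600) = 0.2435
  p(3,2)=11/100: -0.1100 × log₂(0.1100) = 0.3503
  p(3,3)=2/25: -0.0800 × log₂(0.0800) = 0.2915
H(X,Y) = 3.6700 bits


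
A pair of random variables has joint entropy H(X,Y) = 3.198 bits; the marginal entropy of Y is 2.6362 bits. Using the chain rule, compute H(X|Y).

Chain rule: H(X,Y) = H(X|Y) + H(Y)
H(X|Y) = H(X,Y) - H(Y) = 3.198 - 2.6362 = 0.5618 bits


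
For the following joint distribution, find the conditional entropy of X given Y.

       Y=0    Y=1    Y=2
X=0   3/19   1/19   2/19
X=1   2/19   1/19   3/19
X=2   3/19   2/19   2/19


H(X|Y) = Σ_y p(y) H(X|Y=y)
  p(Y=0) = 8/19, H(X|Y=0) = 1.5613
  p(Y=1) = 4/19, H(X|Y=1) = 1.5000
  p(Y=2) = 7/19, H(X|Y=2) = 1.5567
H(X|Y) = 0.4211×1.5613 + 0.2105×1.5000 + 0.3684×1.5567 = 1.5467 bits


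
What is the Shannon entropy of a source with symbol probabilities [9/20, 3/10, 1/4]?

H(X) = -Σ p(x) log₂ p(x)
  -9/20 × log₂(9/20) = 0.5184
  -3/10 × log₂(3/10) = 0.5211
  -1/4 × log₂(1/4) = 0.5000
H(X) = 1.5395 bits


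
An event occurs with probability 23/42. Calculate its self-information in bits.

Information content I(x) = -log₂(p(x))
I = -log₂(23/42) = -log₂(0.5476)
I = 0.8688 bits


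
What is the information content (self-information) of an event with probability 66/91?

Information content I(x) = -log₂(p(x))
I = -log₂(66/91) = -log₂(0.7253)
I = 0.4634 bits


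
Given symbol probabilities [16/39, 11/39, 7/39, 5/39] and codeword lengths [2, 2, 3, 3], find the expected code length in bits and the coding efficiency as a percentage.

Average length L = Σ p_i × l_i = 2.3077 bits
Entropy H = 1.8671 bits
Efficiency η = H/L × 100% = 80.91%


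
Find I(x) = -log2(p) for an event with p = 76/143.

Information content I(x) = -log₂(p(x))
I = -log₂(76/143) = -log₂(0.5315)
I = 0.9119 bits


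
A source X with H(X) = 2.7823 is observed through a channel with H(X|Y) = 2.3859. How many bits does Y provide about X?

I(X;Y) = H(X) - H(X|Y)
I(X;Y) = 2.7823 - 2.3859 = 0.3964 bits


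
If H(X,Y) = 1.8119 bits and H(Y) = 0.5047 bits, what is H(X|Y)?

Chain rule: H(X,Y) = H(X|Y) + H(Y)
H(X|Y) = H(X,Y) - H(Y) = 1.8119 - 0.5047 = 1.3072 bits


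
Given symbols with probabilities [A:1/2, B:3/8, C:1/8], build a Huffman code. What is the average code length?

Huffman tree construction:
Combine smallest probabilities repeatedly
Resulting codes:
  A: 0 (length 1)
  B: 11 (length 2)
  C: 10 (length 2)
Average length = Σ p(s) × length(s) = 1.5000 bits


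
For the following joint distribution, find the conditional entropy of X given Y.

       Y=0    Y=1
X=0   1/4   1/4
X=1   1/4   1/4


H(X|Y) = Σ_y p(y) H(X|Y=y)
  p(Y=0) = 1/2, H(X|Y=0) = 1.0000
  p(Y=1) = 1/2, H(X|Y=1) = 1.0000
H(X|Y) = 0.5000×1.0000 + 0.5000×1.0000 = 1.0000 bits


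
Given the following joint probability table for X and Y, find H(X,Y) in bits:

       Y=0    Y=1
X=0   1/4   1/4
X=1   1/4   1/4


H(X,Y) = -Σ p(x,y) log₂ p(x,y)
  p(0,0)=1/4: -0.2500 × log₂(0.2500) = 0.5000
  p(0,1)=1/4: -0.2500 × log₂(0.2500) = 0.5000
  p(1,0)=1/4: -0.2500 × log₂(0.2500) = 0.5000
  p(1,1)=1/4: -0.2500 × log₂(0.2500) = 0.5000
H(X,Y) = 2.0000 bits


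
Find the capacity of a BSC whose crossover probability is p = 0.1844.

For BSC with error probability p:
C = 1 - H(p) where H(p) is binary entropy
H(0.1844) = -0.1844 × log₂(0.1844) - 0.8156 × log₂(0.8156)
H(p) = 0.6896
C = 1 - 0.6896 = 0.3104 bits/use


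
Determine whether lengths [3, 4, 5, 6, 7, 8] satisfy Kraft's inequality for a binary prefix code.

Kraft inequality: Σ 2^(-l_i) ≤ 1 for prefix-free code
Calculating: 2^(-3) + 2^(-4) + 2^(-5) + 2^(-6) + 2^(-7) + 2^(-8)
= 0.125 + 0.0625 + 0.03125 + 0.015625 + 0.0078125 + 0.00390625
= 0.2461
Since 0.2461 ≤ 1, prefix-free code exists


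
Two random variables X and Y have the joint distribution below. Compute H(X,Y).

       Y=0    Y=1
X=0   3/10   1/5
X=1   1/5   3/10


H(X,Y) = -Σ p(x,y) log₂ p(x,y)
  p(0,0)=3/10: -0.3000 × log₂(0.3000) = 0.5211
  p(0,1)=1/5: -0.2000 × log₂(0.2000) = 0.4644
  p(1,0)=1/5: -0.2000 × log₂(0.2000) = 0.4644
  p(1,1)=3/10: -0.3000 × log₂(0.3000) = 0.5211
H(X,Y) = 1.9710 bits


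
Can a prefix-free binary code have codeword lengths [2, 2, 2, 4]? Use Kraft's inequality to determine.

Kraft inequality: Σ 2^(-l_i) ≤ 1 for prefix-free code
Calculating: 2^(-2) + 2^(-2) + 2^(-2) + 2^(-4)
= 0.25 + 0.25 + 0.25 + 0.0625
= 0.8125
Since 0.8125 ≤ 1, prefix-free code exists


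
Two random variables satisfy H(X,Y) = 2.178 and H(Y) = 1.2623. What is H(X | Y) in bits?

Chain rule: H(X,Y) = H(X|Y) + H(Y)
H(X|Y) = H(X,Y) - H(Y) = 2.178 - 1.2623 = 0.9157 bits


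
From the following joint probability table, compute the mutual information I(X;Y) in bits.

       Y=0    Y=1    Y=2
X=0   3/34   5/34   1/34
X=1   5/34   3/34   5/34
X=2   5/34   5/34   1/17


H(X) = 1.5682, H(Y) = 1.5518, H(X,Y) = 3.0416
I(X;Y) = H(X) + H(Y) - H(X,Y) = 0.0784 bits


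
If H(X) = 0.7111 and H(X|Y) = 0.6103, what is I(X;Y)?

I(X;Y) = H(X) - H(X|Y)
I(X;Y) = 0.7111 - 0.6103 = 0.1008 bits


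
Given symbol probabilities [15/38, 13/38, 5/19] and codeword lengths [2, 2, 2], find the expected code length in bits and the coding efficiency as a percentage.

Average length L = Σ p_i × l_i = 2.0000 bits
Entropy H = 1.5656 bits
Efficiency η = H/L × 100% = 78.28%


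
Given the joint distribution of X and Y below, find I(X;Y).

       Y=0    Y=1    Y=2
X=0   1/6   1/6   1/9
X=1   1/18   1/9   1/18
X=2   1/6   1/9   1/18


H(X) = 1.5305, H(Y) = 1.5420, H(X,Y) = 3.0441
I(X;Y) = H(X) + H(Y) - H(X,Y) = 0.0284 bits


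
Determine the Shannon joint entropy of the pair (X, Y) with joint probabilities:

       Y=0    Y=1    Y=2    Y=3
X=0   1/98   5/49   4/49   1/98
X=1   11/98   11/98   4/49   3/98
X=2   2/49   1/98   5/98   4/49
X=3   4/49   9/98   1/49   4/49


H(X,Y) = -Σ p(x,y) log₂ p(x,y)
  p(0,0)=1/98: -0.0102 × log₂(0.0102) = 0.0675
  p(0,1)=5/49: -0.1020 × log₂(0.1020) = 0.3360
  p(0,2)=4/49: -0.0816 × log₂(0.0816) = 0.2951
  p(0,3)=1/98: -0.0102 × log₂(0.0102) = 0.0675
  p(1,0)=11/98: -0.1122 × log₂(0.1122) = 0.3542
  p(1,1)=11/98: -0.1122 × log₂(0.1122) = 0.3542
  p(1,2)=4/49: -0.0816 × log₂(0.0816) = 0.2951
  p(1,3)=3/98: -0.0306 × log₂(0.0306) = 0.1540
  p(2,0)=2/49: -0.0408 × log₂(0.0408) = 0.1884
  p(2,1)=1/98: -0.0102 × log₂(0.0102) = 0.0675
  p(2,2)=5/98: -0.0510 × log₂(0.0510) = 0.2190
  p(2,3)=4/49: -0.0816 × log₂(0.0816) = 0.2951
  p(3,0)=4/49: -0.0816 × log₂(0.0816) = 0.2951
  p(3,1)=9/98: -0.0918 × log₂(0.0918) = 0.3164
  p(3,2)=1/49: -0.0204 × log₂(0.0204) = 0.1146
  p(3,3)=4/49: -0.0816 × log₂(0.0816) = 0.2951
H(X,Y) = 3.7145 bits


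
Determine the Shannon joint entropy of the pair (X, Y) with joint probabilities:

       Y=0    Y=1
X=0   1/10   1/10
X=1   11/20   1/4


H(X,Y) = -Σ p(x,y) log₂ p(x,y)
  p(0,0)=1/10: -0.1000 × log₂(0.1000) = 0.3322
  p(0,1)=1/10: -0.1000 × log₂(0.1000) = 0.3322
  p(1,0)=11/20: -0.5500 × log₂(0.5500) = 0.4744
  p(1,1)=1/4: -0.2500 × log₂(0.2500) = 0.5000
H(X,Y) = 1.6388 bits


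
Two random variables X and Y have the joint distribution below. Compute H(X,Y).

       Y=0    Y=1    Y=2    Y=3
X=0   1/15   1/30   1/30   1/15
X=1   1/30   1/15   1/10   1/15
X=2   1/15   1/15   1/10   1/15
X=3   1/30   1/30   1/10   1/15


H(X,Y) = -Σ p(x,y) log₂ p(x,y)
  p(0,0)=1/15: -0.0667 × log₂(0.0667) = 0.2605
  p(0,1)=1/30: -0.0333 × log₂(0.0333) = 0.1636
  p(0,2)=1/30: -0.0333 × log₂(0.0333) = 0.1636
  p(0,3)=1/15: -0.0667 × log₂(0.0667) = 0.2605
  p(1,0)=1/30: -0.0333 × log₂(0.0333) = 0.1636
  p(1,1)=1/15: -0.0667 × log₂(0.0667) = 0.2605
  p(1,2)=1/10: -0.1000 × log₂(0.1000) = 0.3322
  p(1,3)=1/15: -0.0667 × log₂(0.0667) = 0.2605
  p(2,0)=1/15: -0.0667 × log₂(0.0667) = 0.2605
  p(2,1)=1/15: -0.0667 × log₂(0.0667) = 0.2605
  p(2,2)=1/10: -0.1000 × log₂(0.1000) = 0.3322
  p(2,3)=1/15: -0.0667 × log₂(0.0667) = 0.2605
  p(3,0)=1/30: -0.0333 × log₂(0.0333) = 0.1636
  p(3,1)=1/30: -0.0333 × log₂(0.0333) = 0.1636
  p(3,2)=1/10: -0.1000 × log₂(0.1000) = 0.3322
  p(3,3)=1/15: -0.0667 × log₂(0.0667) = 0.2605
H(X,Y) = 3.8981 bits
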